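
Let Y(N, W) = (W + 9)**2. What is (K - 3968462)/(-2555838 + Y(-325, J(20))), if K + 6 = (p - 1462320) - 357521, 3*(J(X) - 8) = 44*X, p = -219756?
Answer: 54072585/22135781 ≈ 2.4428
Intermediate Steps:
J(X) = 8 + 44*X/3 (J(X) = 8 + (44*X)/3 = 8 + 44*X/3)
Y(N, W) = (9 + W)**2
K = -2039603 (K = -6 + ((-219756 - 1462320) - 357521) = -6 + (-1682076 - 357521) = -6 - 2039597 = -2039603)
(K - 3968462)/(-2555838 + Y(-325, J(20))) = (-2039603 - 3968462)/(-2555838 + (9 + (8 + (44/3)*20))**2) = -6008065/(-2555838 + (9 + (8 + 880/3))**2) = -6008065/(-2555838 + (9 + 904/3)**2) = -6008065/(-2555838 + (931/3)**2) = -6008065/(-2555838 + 866761/9) = -6008065/(-22135781/9) = -6008065*(-9/22135781) = 54072585/22135781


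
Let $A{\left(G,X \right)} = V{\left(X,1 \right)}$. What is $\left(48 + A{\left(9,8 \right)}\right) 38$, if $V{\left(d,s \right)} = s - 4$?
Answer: $1710$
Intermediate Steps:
$V{\left(d,s \right)} = -4 + s$
$A{\left(G,X \right)} = -3$ ($A{\left(G,X \right)} = -4 + 1 = -3$)
$\left(48 + A{\left(9,8 \right)}\right) 38 = \left(48 - 3\right) 38 = 45 \cdot 38 = 1710$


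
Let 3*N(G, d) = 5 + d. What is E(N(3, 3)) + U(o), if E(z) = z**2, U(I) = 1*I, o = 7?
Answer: 127/9 ≈ 14.111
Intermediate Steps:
N(G, d) = 5/3 + d/3 (N(G, d) = (5 + d)/3 = 5/3 + d/3)
U(I) = I
E(N(3, 3)) + U(o) = (5/3 + (1/3)*3)**2 + 7 = (5/3 + 1)**2 + 7 = (8/3)**2 + 7 = 64/9 + 7 = 127/9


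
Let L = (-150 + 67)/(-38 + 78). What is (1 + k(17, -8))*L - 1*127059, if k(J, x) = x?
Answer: -5081779/40 ≈ -1.2704e+5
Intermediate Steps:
L = -83/40 ≈ -2.0750
(1 + k(17, -8))*L - 1*127059 = (1 - 8)*(-83/40) - 1*127059 = -7*(-83/40) - 127059 = 581/40 - 127059 = -5081779/40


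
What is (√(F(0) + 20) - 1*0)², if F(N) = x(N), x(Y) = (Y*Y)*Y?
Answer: 20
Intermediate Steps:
x(Y) = Y³ (x(Y) = Y²*Y = Y³)
F(N) = N³
(√(F(0) + 20) - 1*0)² = (√(0³ + 20) - 1*0)² = (√(0 + 20) + 0)² = (√20 + 0)² = (2*√5 + 0)² = (2*√5)² = 20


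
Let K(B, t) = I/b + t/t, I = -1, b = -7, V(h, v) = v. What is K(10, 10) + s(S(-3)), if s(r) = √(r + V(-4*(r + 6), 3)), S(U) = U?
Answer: 8/7 ≈ 1.1429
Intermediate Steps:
s(r) = √(3 + r) (s(r) = √(r + 3) = √(3 + r))
K(B, t) = 8/7 (K(B, t) = -1/(-7) + t/t = -1*(-⅐) + 1 = ⅐ + 1 = 8/7)
K(10, 10) + s(S(-3)) = 8/7 + √(3 - 3) = 8/7 + √0 = 8/7 + 0 = 8/7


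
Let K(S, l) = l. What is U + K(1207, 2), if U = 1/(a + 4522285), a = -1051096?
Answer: 6942379/3471189 ≈ 2.0000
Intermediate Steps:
U = 1/3471189 (U = 1/(-1051096 + 4522285) = 1/3471189 ≈ 2.8809e-7)
U + K(1207, 2) = 1/3471189 + 2 = 6942379/3471189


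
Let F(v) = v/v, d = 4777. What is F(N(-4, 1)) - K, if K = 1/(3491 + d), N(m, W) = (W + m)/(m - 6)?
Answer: 8267/8268 ≈ 0.99988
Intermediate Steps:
N(m, W) = (W + m)/(-6 + m)
K = 1/8268 (K = 1/(3491 + 4777) = 1/8268 ≈ 0.00012095)
F(v) = 1
F(N(-4, 1)) - K = 1 - 1*1/8268 = 1 - 1/8268 = 8267/8268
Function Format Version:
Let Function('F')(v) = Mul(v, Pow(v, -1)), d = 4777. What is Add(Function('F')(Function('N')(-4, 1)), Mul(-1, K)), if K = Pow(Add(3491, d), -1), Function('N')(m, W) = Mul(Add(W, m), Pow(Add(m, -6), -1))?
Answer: Rational(8267, 8268) ≈ 0.99988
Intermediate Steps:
Function('N')(m, W) = Mul(Pow(Add(-6, m), -1), Add(W, m)) (Function('N')(m, W) = Mul(Add(W, m), Pow(Add(-6, m), -1)) = Mul(Pow(Add(-6, m), -1), Add(W, m)))
K = Rational(1, 8268) (K = Pow(Add(3491, 4777), -1) = Pow(8268, -1) = Rational(1, 8268) ≈ 0.00012095)
Function('F')(v) = 1
Add(Function('F')(Function('N')(-4, 1)), Mul(-1, K)) = Add(1, Mul(-1, Rational(1, 8268))) = Add(1, Rational(-1, 8268)) = Rational(8267, 8268)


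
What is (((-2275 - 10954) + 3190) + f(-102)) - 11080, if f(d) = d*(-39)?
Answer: -17141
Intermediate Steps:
f(d) = -39*d
(((-2275 - 10954) + 3190) + f(-102)) - 11080 = (((-2275 - 10954) + 3190) - 39*(-102)) - 11080 = ((-13229 + 3190) + 3978) - 11080 = (-10039 + 3978) - 11080 = -6061 - 11080 = -17141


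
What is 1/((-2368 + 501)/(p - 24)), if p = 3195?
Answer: -3171/1867 ≈ -1.6984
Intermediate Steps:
1/((-2368 + 501)/(p - 24)) = 1/((-2368 + 501)/(3195 - 24)) = 1/(-1867/3171) = -3171/1867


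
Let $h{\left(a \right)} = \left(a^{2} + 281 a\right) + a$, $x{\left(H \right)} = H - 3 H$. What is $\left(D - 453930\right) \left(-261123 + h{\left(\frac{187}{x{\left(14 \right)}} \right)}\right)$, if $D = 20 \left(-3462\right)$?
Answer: $\frac{53928890693775}{392} \approx 1.3757 \cdot 10^{11}$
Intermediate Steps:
$x{\left(H \right)} = - 2 H$
$D = -69240$
$h{\left(a \right)} = a^{2} + 282 a$
$\left(D - 453930\right) \left(-261123 + h{\left(\frac{187}{x{\left(14 \right)}} \right)}\right) = \left(-69240 - 453930\right) \left(-261123 + \frac{187}{\left(-2\right) 14} \left(282 + \frac{187}{\left(-2\right) 14}\right)\right) = - 523170 \left(-261123 + \frac{187}{-28} \left(282 + \frac{187}{-28}\right)\right) = - 523170 \left(-261123 + 187 \left(- \frac{1}{28}\right) \left(282 + 187 \left(- \frac{1}{28}\right)\right)\right) = - 523170 \left(-261123 - \frac{187 \left(282 - \frac{187}{28}\right)}{28}\right) = - 523170 \left(-261123 - \frac{1441583}{784}\right) = \left(-523170\right) \left(- \frac{206162015}{784}\right) = \frac{53928890693775}{392}$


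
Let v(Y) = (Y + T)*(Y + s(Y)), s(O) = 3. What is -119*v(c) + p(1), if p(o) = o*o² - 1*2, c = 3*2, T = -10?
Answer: 4283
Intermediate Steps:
c = 6
v(Y) = (-10 + Y)*(3 + Y) (v(Y) = (Y - 10)*(Y + 3) = (-10 + Y)*(3 + Y))
p(o) = -2 + o³ (p(o) = o³ - 2 = -2 + o³)
-119*v(c) + p(1) = -119*(-30 + 6² - 7*6) + (-2 + 1³) = -119*(-30 + 36 - 42) + (-2 + 1) = -119*(-36) - 1 = 4284 - 1 = 4283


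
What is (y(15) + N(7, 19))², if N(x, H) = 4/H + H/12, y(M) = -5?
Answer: 534361/51984 ≈ 10.279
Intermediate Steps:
N(x, H) = 4/H + H/12 (N(x, H) = 4/H + H*(1/12) = 4/H + H/12)
(y(15) + N(7, 19))² = (-5 + (4/19 + (1/12)*19))² = (-5 + (4*(1/19) + 19/12))² = (-5 + (4/19 + 19/12))² = (-5 + 409/228)² = (-731/228)² = 534361/51984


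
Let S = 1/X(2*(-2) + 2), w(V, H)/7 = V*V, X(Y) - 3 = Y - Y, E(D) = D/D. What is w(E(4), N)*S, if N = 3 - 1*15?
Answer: 7/3 ≈ 2.3333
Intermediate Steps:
E(D) = 1
N = -12 (N = 3 - 15 = -12)
X(Y) = 3 (X(Y) = 3 + (Y - Y) = 3 + 0 = 3)
w(V, H) = 7*V² (w(V, H) = 7*(V*V) = 7*V²)
S = ⅓ (S = 1/3 = ⅓ ≈ 0.33333)
w(E(4), N)*S = (7*1²)*(⅓) = (7*1)*(⅓) = 7*(⅓) = 7/3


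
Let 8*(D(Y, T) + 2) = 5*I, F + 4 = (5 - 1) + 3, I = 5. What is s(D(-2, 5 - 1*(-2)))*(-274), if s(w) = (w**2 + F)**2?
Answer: -10210473/2048 ≈ -4985.6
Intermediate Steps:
F = 3 (F = -4 + ((5 - 1) + 3) = -4 + (4 + 3) = -4 + 7 = 3)
D(Y, T) = 9/8 (D(Y, T) = -2 + (5*5)/8 = -2 + (1/8)*25 = -2 + 25/8 = 9/8)
s(w) = (3 + w**2)**2 (s(w) = (w**2 + 3)**2 = (3 + w**2)**2)
s(D(-2, 5 - 1*(-2)))*(-274) = (3 + (9/8)**2)**2*(-274) = (3 + 81/64)**2*(-274) = (273/64)**2*(-274) = (74529/4096)*(-274) = -10210473/2048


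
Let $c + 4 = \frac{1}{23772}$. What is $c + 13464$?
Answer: $\frac{319971121}{23772} \approx 13460.0$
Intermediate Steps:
$c = - \frac{95087}{23772}$ ($c = -4 + \frac{1}{23772} = - \frac{95087}{23772} \approx -4.0$)
$c + 13464 = - \frac{95087}{23772} + 13464 = \frac{319971121}{23772}$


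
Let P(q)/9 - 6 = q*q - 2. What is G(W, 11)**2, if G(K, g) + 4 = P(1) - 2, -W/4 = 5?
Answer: 1521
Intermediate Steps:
W = -20 (W = -4*5 = -20)
P(q) = 36 + 9*q**2 (P(q) = 54 + 9*(q*q - 2) = 54 + 9*(q**2 - 2) = 54 + 9*(-2 + q**2) = 54 + (-18 + 9*q**2) = 36 + 9*q**2)
G(K, g) = 39 (G(K, g) = -4 + ((36 + 9*1**2) - 2) = -4 + ((36 + 9*1) - 2) = -4 + ((36 + 9) - 2) = -4 + (45 - 2) = -4 + 43 = 39)
G(W, 11)**2 = 39**2 = 1521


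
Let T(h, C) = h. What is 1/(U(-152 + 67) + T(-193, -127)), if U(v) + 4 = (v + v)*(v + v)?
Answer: 1/28703 ≈ 3.4840e-5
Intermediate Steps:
U(v) = -4 + 4*v² (U(v) = -4 + (v + v)*(v + v) = -4 + (2*v)*(2*v) = -4 + 4*v²)
1/(U(-152 + 67) + T(-193, -127)) = 1/((-4 + 4*(-152 + 67)²) - 193) = 1/((-4 + 4*(-85)²) - 193) = 1/((-4 + 4*7225) - 193) = 1/((-4 + 28900) - 193) = 1/(28896 - 193) = 1/28703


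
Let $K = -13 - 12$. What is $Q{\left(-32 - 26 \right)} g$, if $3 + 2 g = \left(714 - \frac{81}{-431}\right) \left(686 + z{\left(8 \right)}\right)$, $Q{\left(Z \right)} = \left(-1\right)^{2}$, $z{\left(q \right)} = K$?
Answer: $\frac{101732211}{431} \approx 2.3604 \cdot 10^{5}$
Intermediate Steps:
$K = -25$
$z{\left(q \right)} = -25$
$Q{\left(Z \right)} = 1$
$g = \frac{101732211}{431}$ ($g = - \frac{3}{2} + \frac{\left(714 - \frac{81}{-431}\right) \left(686 - 25\right)}{2} = - \frac{3}{2} + \frac{\left(714 - - \frac{81}{431}\right) 661}{2} = - \frac{3}{2} + \frac{\left(714 + \frac{81}{431}\right) 661}{2} = - \frac{3}{2} + \frac{\frac{307815}{431} \cdot 661}{2} = - \frac{3}{2} + \frac{1}{2} \cdot \frac{203465715}{431} = - \frac{3}{2} + \frac{203465715}{862} = \frac{101732211}{431} \approx 2.3604 \cdot 10^{5}$)
$Q{\left(-32 - 26 \right)} g = 1 \cdot \frac{101732211}{431} = \frac{101732211}{431}$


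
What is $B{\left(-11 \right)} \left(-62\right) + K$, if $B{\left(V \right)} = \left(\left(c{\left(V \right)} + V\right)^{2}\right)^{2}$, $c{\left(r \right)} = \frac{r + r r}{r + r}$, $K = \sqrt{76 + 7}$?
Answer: $-4063232 + \sqrt{83} \approx -4.0632 \cdot 10^{6}$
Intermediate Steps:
$K = \sqrt{83} \approx 9.1104$
$c{\left(r \right)} = \frac{r + r^{2}}{2 r}$
$B{\left(V \right)} = \left(\frac{1}{2} + \frac{3 V}{2}\right)^{4}$ ($B{\left(V \right)} = \left(\left(\left(\frac{1}{2} + \frac{V}{2}\right) + V\right)^{2}\right)^{2} = \left(\left(\frac{1}{2} + \frac{3 V}{2}\right)^{2}\right)^{2} = \left(\frac{1}{2} + \frac{3 V}{2}\right)^{4}$)
$B{\left(-11 \right)} \left(-62\right) + K = \frac{\left(1 + 3 \left(-11\right)\right)^{4}}{16} \left(-62\right) + \sqrt{83} = \frac{\left(1 - 33\right)^{4}}{16} \left(-62\right) + \sqrt{83} = \frac{\left(-32\right)^{4}}{16} \left(-62\right) + \sqrt{83} = \frac{1}{16} \cdot 1048576 \left(-62\right) + \sqrt{83} = 65536 \left(-62\right) + \sqrt{83} = -4063232 + \sqrt{83}$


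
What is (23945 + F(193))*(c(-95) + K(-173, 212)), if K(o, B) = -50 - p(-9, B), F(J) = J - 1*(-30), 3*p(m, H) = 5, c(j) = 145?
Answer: 2255680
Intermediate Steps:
p(m, H) = 5/3 (p(m, H) = (⅓)*5 = 5/3)
F(J) = 30 + J (F(J) = J + 30 = 30 + J)
K(o, B) = -155/3 (K(o, B) = -50 - 1*5/3 = -50 - 5/3 = -155/3)
(23945 + F(193))*(c(-95) + K(-173, 212)) = (23945 + (30 + 193))*(145 - 155/3) = (23945 + 223)*(280/3) = 24168*(280/3) = 2255680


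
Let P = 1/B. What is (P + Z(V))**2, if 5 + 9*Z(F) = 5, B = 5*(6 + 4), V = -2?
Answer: 1/2500 ≈ 0.00040000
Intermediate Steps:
B = 50 (B = 5*10 = 50)
Z(F) = 0 (Z(F) = -5/9 + (1/9)*5 = -5/9 + 5/9 = 0)
P = 1/50 ≈ 0.020000
(P + Z(V))**2 = (1/50 + 0)**2 = (1/50)**2 = 1/2500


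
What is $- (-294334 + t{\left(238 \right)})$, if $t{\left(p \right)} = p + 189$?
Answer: $293907$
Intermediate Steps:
$t{\left(p \right)} = 189 + p$
$- (-294334 + t{\left(238 \right)}) = - (-294334 + \left(189 + 238\right)) = - (-294334 + 427) = \left(-1\right) \left(-293907\right) = 293907$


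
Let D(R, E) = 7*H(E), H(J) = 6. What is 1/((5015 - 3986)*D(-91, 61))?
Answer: 1/43218 ≈ 2.3139e-5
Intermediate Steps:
D(R, E) = 42 (D(R, E) = 7*6 = 42)
1/((5015 - 3986)*D(-91, 61)) = 1/((5015 - 3986)*42) = (1/42)/1029 = (1/1029)*(1/42) = 1/43218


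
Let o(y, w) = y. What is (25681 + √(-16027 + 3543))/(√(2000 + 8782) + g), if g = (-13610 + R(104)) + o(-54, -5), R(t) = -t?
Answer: -(25681 + 2*I*√3121)/(13768 - 3*√1198) ≈ -1.8794 - 0.008177*I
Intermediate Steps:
g = -13768 (g = (-13610 - 1*104) - 54 = (-13610 - 104) - 54 = -13714 - 54 = -13768)
(25681 + √(-16027 + 3543))/(√(2000 + 8782) + g) = (25681 + √(-16027 + 3543))/(√(2000 + 8782) - 13768) = (25681 + √(-12484))/(√10782 - 13768) = (25681 + 2*I*√3121)/(3*√1198 - 13768) = (25681 + 2*I*√3121)/(-13768 + 3*√1198)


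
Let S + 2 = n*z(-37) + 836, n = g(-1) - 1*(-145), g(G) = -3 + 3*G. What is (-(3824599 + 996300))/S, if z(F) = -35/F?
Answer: -178373263/35723 ≈ -4993.2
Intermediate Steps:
n = 139 (n = (-3 + 3*(-1)) - 1*(-145) = (-3 - 3) + 145 = -6 + 145 = 139)
S = 35723/37 (S = -2 + (139*(-35/(-37)) + 836) = -2 + (139*(-35*(-1/37)) + 836) = -2 + (139*(35/37) + 836) = -2 + (4865/37 + 836) = -2 + 35797/37 = 35723/37 ≈ 965.49)
(-(3824599 + 996300))/S = (-(3824599 + 996300))/(35723/37) = -1*4820899*(37/35723) = -4820899*37/35723 = -178373263/35723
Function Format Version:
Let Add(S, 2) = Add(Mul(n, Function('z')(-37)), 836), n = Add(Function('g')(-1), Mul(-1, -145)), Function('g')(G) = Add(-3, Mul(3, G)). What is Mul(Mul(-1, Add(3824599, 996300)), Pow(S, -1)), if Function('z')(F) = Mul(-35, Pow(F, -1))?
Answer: Rational(-178373263, 35723) ≈ -4993.2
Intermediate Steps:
n = 139 (n = Add(Add(-3, Mul(3, -1)), Mul(-1, -145)) = Add(Add(-3, -3), 145) = Add(-6, 145) = 139)
S = Rational(35723, 37) (S = Add(-2, Add(Mul(139, Mul(-35, Pow(-37, -1))), 836)) = Add(-2, Add(Mul(139, Mul(-35, Rational(-1, 37))), 836)) = Add(-2, Add(Mul(139, Rational(35, 37)), 836)) = Add(-2, Add(Rational(4865, 37), 836)) = Add(-2, Rational(35797, 37)) = Rational(35723, 37) ≈ 965.49)
Mul(Mul(-1, Add(3824599, 996300)), Pow(S, -1)) = Mul(Mul(-1, Add(3824599, 996300)), Pow(Rational(35723, 37), -1)) = Mul(Mul(-1, 4820899), Rational(37, 35723)) = Mul(-4820899, Rational(37, 35723)) = Rational(-178373263, 35723)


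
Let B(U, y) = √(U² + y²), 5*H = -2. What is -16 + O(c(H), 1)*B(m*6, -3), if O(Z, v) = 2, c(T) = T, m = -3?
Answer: -16 + 6*√37 ≈ 20.497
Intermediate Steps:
H = -⅖ (H = (⅕)*(-2) = -⅖ ≈ -0.40000)
-16 + O(c(H), 1)*B(m*6, -3) = -16 + 2*√((-3*6)² + (-3)²) = -16 + 2*√((-18)² + 9) = -16 + 2*√(324 + 9) = -16 + 2*√333 = -16 + 2*(3*√37) = -16 + 6*√37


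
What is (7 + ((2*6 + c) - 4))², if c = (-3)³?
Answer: 144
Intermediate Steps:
c = -27
(7 + ((2*6 + c) - 4))² = (7 + ((2*6 - 27) - 4))² = (7 + ((12 - 27) - 4))² = (7 + (-15 - 4))² = (7 - 19)² = (-12)² = 144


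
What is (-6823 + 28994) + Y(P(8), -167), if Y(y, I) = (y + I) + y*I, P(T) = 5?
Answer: 21174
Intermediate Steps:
Y(y, I) = I + y + I*y (Y(y, I) = (I + y) + I*y = I + y + I*y)
(-6823 + 28994) + Y(P(8), -167) = (-6823 + 28994) + (-167 + 5 - 167*5) = 22171 + (-167 + 5 - 835) = 22171 - 997 = 21174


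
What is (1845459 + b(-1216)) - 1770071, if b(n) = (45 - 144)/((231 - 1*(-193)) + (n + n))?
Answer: 151379203/2008 ≈ 75388.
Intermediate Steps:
b(n) = -99/(424 + 2*n) (b(n) = -99/((231 + 193) + 2*n) = -99/(424 + 2*n))
(1845459 + b(-1216)) - 1770071 = (1845459 - 99/(424 + 2*(-1216))) - 1770071 = (1845459 - 99/(424 - 2432)) - 1770071 = (1845459 - 99/(-2008)) - 1770071 = (1845459 - 99*(-1/2008)) - 1770071 = (1845459 + 99/2008) - 1770071 = 3705681771/2008 - 1770071 = 151379203/2008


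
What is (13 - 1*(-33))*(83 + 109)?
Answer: 8832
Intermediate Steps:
(13 - 1*(-33))*(83 + 109) = (13 + 33)*192 = 46*192 = 8832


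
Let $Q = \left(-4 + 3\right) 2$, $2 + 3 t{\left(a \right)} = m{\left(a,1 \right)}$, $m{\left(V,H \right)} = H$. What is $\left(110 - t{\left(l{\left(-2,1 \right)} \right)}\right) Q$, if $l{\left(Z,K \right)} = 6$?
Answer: $- \frac{662}{3} \approx -220.67$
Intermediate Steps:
$t{\left(a \right)} = - \frac{1}{3}$ ($t{\left(a \right)} = - \frac{2}{3} + \frac{1}{3} \cdot 1 = - \frac{2}{3} + \frac{1}{3} = - \frac{1}{3}$)
$Q = -2$ ($Q = \left(-1\right) 2 = -2$)
$\left(110 - t{\left(l{\left(-2,1 \right)} \right)}\right) Q = \left(110 - - \frac{1}{3}\right) \left(-2\right) = \left(110 + \frac{1}{3}\right) \left(-2\right) = \frac{331}{3} \left(-2\right) = - \frac{662}{3}$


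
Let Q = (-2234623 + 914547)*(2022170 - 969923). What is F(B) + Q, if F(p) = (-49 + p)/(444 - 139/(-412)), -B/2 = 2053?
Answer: -254288486055709584/183067 ≈ -1.3890e+12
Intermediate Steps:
B = -4106 (B = -2*2053 = -4106)
F(p) = -20188/183067 + 412*p/183067 (F(p) = (-49 + p)/(444 - 139*(-1/412)) = (-49 + p)/(444 + 139/412) = (-49 + p)/(183067/412) = (-49 + p)*(412/183067) = -20188/183067 + 412*p/183067)
Q = -1389046010772 (Q = -1320076*1052247 = -1389046010772)
F(B) + Q = (-20188/183067 + (412/183067)*(-4106)) - 1389046010772 = (-20188/183067 - 1691672/183067) - 1389046010772 = -1711860/183067 - 1389046010772 = -254288486055709584/183067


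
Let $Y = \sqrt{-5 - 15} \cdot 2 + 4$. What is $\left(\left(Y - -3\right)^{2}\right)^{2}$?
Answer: $\left(7 + 4 i \sqrt{5}\right)^{4} \approx -14719.0 - 7763.6 i$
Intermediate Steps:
$Y = 4 + 4 i \sqrt{5}$ ($Y = \sqrt{-5 - 15} \cdot 2 + 4 = \sqrt{-20} \cdot 2 + 4 = 2 i \sqrt{5} \cdot 2 + 4 = 4 i \sqrt{5} + 4 = 4 + 4 i \sqrt{5} \approx 4.0 + 8.9443 i$)
$\left(\left(Y - -3\right)^{2}\right)^{2} = \left(\left(\left(4 + 4 i \sqrt{5}\right) - -3\right)^{2}\right)^{2} = \left(\left(\left(4 + 4 i \sqrt{5}\right) + 3\right)^{2}\right)^{2} = \left(\left(7 + 4 i \sqrt{5}\right)^{2}\right)^{2} = \left(7 + 4 i \sqrt{5}\right)^{4}$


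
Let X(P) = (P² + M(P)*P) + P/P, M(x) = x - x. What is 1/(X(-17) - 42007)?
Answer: -1/41717 ≈ -2.3971e-5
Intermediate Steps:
M(x) = 0
X(P) = 1 + P² (X(P) = (P² + 0*P) + P/P = (P² + 0) + 1 = P² + 1 = 1 + P²)
1/(X(-17) - 42007) = 1/((1 + (-17)²) - 42007) = 1/((1 + 289) - 42007) = 1/(290 - 42007) = 1/(-41717) = -1/41717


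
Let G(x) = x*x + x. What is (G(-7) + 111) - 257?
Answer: -104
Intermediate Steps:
G(x) = x + x² (G(x) = x² + x = x + x²)
(G(-7) + 111) - 257 = (-7*(1 - 7) + 111) - 257 = (-7*(-6) + 111) - 257 = (42 + 111) - 257 = 153 - 257 = -104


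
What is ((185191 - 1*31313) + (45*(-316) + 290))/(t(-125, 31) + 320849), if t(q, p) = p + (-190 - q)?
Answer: 139948/320815 ≈ 0.43623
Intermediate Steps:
t(q, p) = -190 + p - q
((185191 - 1*31313) + (45*(-316) + 290))/(t(-125, 31) + 320849) = ((185191 - 1*31313) + (45*(-316) + 290))/((-190 + 31 - 1*(-125)) + 320849) = ((185191 - 31313) + (-14220 + 290))/((-190 + 31 + 125) + 320849) = (153878 - 13930)/(-34 + 320849) = 139948/320815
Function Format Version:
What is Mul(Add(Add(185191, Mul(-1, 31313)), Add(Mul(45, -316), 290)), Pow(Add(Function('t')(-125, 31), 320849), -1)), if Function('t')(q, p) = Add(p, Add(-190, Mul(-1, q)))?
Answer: Rational(139948, 320815) ≈ 0.43623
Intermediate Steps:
Function('t')(q, p) = Add(-190, p, Mul(-1, q))
Mul(Add(Add(185191, Mul(-1, 31313)), Add(Mul(45, -316), 290)), Pow(Add(Function('t')(-125, 31), 320849), -1)) = Mul(Add(Add(185191, Mul(-1, 31313)), Add(Mul(45, -316), 290)), Pow(Add(Add(-190, 31, Mul(-1, -125)), 320849), -1)) = Mul(Add(Add(185191, -31313), Add(-14220, 290)), Pow(Add(Add(-190, 31, 125), 320849), -1)) = Mul(Add(153878, -13930), Pow(Add(-34, 320849), -1)) = Mul(139948, Pow(320815, -1)) = Mul(139948, Rational(1, 320815)) = Rational(139948, 320815)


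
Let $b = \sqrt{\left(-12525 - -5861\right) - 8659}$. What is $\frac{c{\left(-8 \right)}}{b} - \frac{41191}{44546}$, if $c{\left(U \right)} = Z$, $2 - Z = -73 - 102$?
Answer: $- \frac{41191}{44546} - \frac{177 i \sqrt{15323}}{15323} \approx -0.92468 - 1.4299 i$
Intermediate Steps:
$Z = 177$ ($Z = 2 - \left(-73 - 102\right) = 2 - -175 = 2 + 175 = 177$)
$c{\left(U \right)} = 177$
$b = i \sqrt{15323}$ ($b = \sqrt{\left(-12525 + 5861\right) - 8659} = \sqrt{-6664 - 8659} = \sqrt{-15323} = i \sqrt{15323} \approx 123.79 i$)
$\frac{c{\left(-8 \right)}}{b} - \frac{41191}{44546} = \frac{177}{i \sqrt{15323}} - \frac{41191}{44546} = 177 \left(- \frac{i \sqrt{15323}}{15323}\right) - \frac{41191}{44546} = - \frac{177 i \sqrt{15323}}{15323} - \frac{41191}{44546} = - \frac{41191}{44546} - \frac{177 i \sqrt{15323}}{15323}$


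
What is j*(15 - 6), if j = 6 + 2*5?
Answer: 144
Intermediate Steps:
j = 16 (j = 6 + 10 = 16)
j*(15 - 6) = 16*(15 - 6) = 16*9 = 144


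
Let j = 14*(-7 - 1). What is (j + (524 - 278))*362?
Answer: 48508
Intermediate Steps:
j = -112 (j = 14*(-8) = -112)
(j + (524 - 278))*362 = (-112 + (524 - 278))*362 = (-112 + 246)*362 = 134*362 = 48508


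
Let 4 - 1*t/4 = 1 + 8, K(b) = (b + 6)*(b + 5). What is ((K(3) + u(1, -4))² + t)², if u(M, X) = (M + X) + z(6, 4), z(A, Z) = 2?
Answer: 25210441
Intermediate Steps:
u(M, X) = 2 + M + X (u(M, X) = (M + X) + 2 = 2 + M + X)
K(b) = (5 + b)*(6 + b) (K(b) = (6 + b)*(5 + b) = (5 + b)*(6 + b))
t = -20 (t = 16 - 4*(1 + 8) = 16 - 4*9 = 16 - 36 = -20)
((K(3) + u(1, -4))² + t)² = (((30 + 3² + 11*3) + (2 + 1 - 4))² - 20)² = (((30 + 9 + 33) - 1)² - 20)² = ((72 - 1)² - 20)² = (71² - 20)² = (5041 - 20)² = 5021² = 25210441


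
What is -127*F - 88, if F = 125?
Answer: -15963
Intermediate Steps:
-127*F - 88 = -127*125 - 88 = -15875 - 88 = -15963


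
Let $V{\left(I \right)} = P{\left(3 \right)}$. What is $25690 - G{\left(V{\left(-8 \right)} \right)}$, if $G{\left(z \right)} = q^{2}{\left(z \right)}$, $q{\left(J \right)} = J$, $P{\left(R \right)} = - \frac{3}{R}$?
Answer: $25689$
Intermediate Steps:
$V{\left(I \right)} = -1$ ($V{\left(I \right)} = - \frac{3}{3} = \left(-3\right) \frac{1}{3} = -1$)
$G{\left(z \right)} = z^{2}$
$25690 - G{\left(V{\left(-8 \right)} \right)} = 25690 - \left(-1\right)^{2} = 25690 - 1 = 25689$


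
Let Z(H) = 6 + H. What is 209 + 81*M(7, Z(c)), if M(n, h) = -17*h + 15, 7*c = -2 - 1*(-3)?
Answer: -49243/7 ≈ -7034.7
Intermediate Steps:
c = ⅐ (c = (-2 - 1*(-3))/7 = (-2 + 3)/7 = (⅐)*1 = ⅐ ≈ 0.14286)
M(n, h) = 15 - 17*h
209 + 81*M(7, Z(c)) = 209 + 81*(15 - 17*(6 + ⅐)) = 209 + 81*(15 - 17*43/7) = 209 + 81*(15 - 731/7) = 209 + 81*(-626/7) = 209 - 50706/7 = -49243/7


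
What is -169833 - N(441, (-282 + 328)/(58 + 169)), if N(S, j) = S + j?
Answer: -38652244/227 ≈ -1.7027e+5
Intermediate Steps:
-169833 - N(441, (-282 + 328)/(58 + 169)) = -169833 - (441 + (-282 + 328)/(58 + 169)) = -169833 - (441 + 46/227) = -169833 - 1*100153/227 = -169833 - 100153/227 = -38652244/227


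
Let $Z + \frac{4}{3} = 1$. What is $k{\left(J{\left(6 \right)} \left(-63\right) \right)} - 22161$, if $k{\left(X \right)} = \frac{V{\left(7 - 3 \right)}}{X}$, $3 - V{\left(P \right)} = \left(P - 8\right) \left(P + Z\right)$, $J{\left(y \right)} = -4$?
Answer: $- \frac{16753663}{756} \approx -22161.0$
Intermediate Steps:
$Z = - \frac{1}{3}$ ($Z = - \frac{4}{3} + 1 = - \frac{1}{3} \approx -0.33333$)
$V{\left(P \right)} = 3 - \left(-8 + P\right) \left(- \frac{1}{3} + P\right)$ ($V{\left(P \right)} = 3 - \left(P - 8\right) \left(P - \frac{1}{3}\right) = 3 - \left(-8 + P\right) \left(- \frac{1}{3} + P\right)$)
$k{\left(X \right)} = \frac{53}{3 X}$ ($k{\left(X \right)} = \frac{\frac{1}{3} - \left(7 - 3\right)^{2} + \frac{25 \left(7 - 3\right)}{3}}{X} = \frac{\frac{1}{3} - 4^{2} + \frac{25}{3} \cdot 4}{X} = \frac{\frac{1}{3} - 16 + \frac{100}{3}}{X} = \frac{53}{3 X}$)
$k{\left(J{\left(6 \right)} \left(-63\right) \right)} - 22161 = \frac{53}{3 \left(\left(-4\right) \left(-63\right)\right)} - 22161 = \frac{53}{3 \cdot 252} - 22161 = \frac{53}{3} \cdot \frac{1}{252} - 22161 = \frac{53}{756} - 22161 = - \frac{16753663}{756}$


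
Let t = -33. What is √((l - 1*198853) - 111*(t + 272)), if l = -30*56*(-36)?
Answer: I*√164902 ≈ 406.08*I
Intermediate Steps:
l = 60480 (l = -1680*(-36) = 60480)
√((l - 1*198853) - 111*(t + 272)) = √((60480 - 1*198853) - 111*(-33 + 272)) = √((60480 - 198853) - 111*239) = √(-138373 - 26529) = √(-164902) = I*√164902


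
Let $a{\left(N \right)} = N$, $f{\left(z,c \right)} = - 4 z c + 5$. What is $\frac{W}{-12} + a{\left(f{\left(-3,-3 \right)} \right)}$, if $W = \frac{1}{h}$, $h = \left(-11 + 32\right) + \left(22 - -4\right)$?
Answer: $- \frac{17485}{564} \approx -31.002$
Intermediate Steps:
$f{\left(z,c \right)} = 5 - 4 c z$ ($f{\left(z,c \right)} = - 4 c z + 5 = 5 - 4 c z$)
$h = 47$ ($h = 21 + \left(22 + 4\right) = 21 + 26 = 47$)
$W = \frac{1}{47} \approx 0.021277$
$\frac{W}{-12} + a{\left(f{\left(-3,-3 \right)} \right)} = \frac{1}{-12} \cdot \frac{1}{47} + \left(5 - \left(-12\right) \left(-3\right)\right) = \left(- \frac{1}{12}\right) \frac{1}{47} + \left(5 - 36\right) = - \frac{1}{564} - 31 = - \frac{17485}{564}$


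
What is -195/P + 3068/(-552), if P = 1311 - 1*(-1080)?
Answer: -620269/109986 ≈ -5.6395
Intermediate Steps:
P = 2391 (P = 1311 + 1080 = 2391)
-195/P + 3068/(-552) = -195/2391 + 3068/(-552) = -195*1/2391 + 3068*(-1/552) = -65/797 - 767/138 = -620269/109986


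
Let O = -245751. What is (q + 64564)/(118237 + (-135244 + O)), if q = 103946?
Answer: -28085/43793 ≈ -0.64131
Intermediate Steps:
(q + 64564)/(118237 + (-135244 + O)) = (103946 + 64564)/(118237 + (-135244 - 245751)) = 168510/(118237 - 380995) = 168510/(-262758) = 168510*(-1/262758) = -28085/43793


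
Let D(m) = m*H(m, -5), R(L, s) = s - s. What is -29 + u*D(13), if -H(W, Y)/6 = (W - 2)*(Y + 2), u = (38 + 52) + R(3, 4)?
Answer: 231631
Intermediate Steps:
R(L, s) = 0
u = 90 (u = (38 + 52) + 0 = 90 + 0 = 90)
H(W, Y) = -6*(-2 + W)*(2 + Y) (H(W, Y) = -6*(W - 2)*(Y + 2) = -6*(-2 + W)*(2 + Y))
D(m) = m*(-36 + 18*m) (D(m) = m*(24 - 12*m + 12*(-5) - 6*m*(-5)) = m*(24 - 12*m - 60 + 30*m) = m*(-36 + 18*m))
-29 + u*D(13) = -29 + 90*(18*13*(-2 + 13)) = -29 + 90*(18*13*11) = -29 + 90*2574 = -29 + 231660 = 231631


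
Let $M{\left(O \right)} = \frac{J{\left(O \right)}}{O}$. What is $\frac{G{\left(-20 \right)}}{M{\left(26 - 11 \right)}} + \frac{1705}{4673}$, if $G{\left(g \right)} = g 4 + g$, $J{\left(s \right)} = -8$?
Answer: $\frac{1755785}{9346} \approx 187.86$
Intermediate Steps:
$G{\left(g \right)} = 5 g$ ($G{\left(g \right)} = 4 g + g = 5 g$)
$M{\left(O \right)} = - \frac{8}{O}$
$\frac{G{\left(-20 \right)}}{M{\left(26 - 11 \right)}} + \frac{1705}{4673} = \frac{5 \left(-20\right)}{\left(-8\right) \frac{1}{26 - 11}} + \frac{1705}{4673} = - \frac{100}{\left(-8\right) \frac{1}{15}} + 1705 \cdot \frac{1}{4673} = - \frac{100}{\left(-8\right) \frac{1}{15}} + \frac{1705}{4673} = - \frac{100}{- \frac{8}{15}} + \frac{1705}{4673} = \left(-100\right) \left(- \frac{15}{8}\right) + \frac{1705}{4673} = \frac{375}{2} + \frac{1705}{4673} = \frac{1755785}{9346}$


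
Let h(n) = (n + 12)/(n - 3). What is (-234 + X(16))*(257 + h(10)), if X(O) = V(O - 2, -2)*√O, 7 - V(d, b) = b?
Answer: -360558/7 ≈ -51508.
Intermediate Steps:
V(d, b) = 7 - b
X(O) = 9*√O (X(O) = (7 - 1*(-2))*√O = (7 + 2)*√O = 9*√O)
h(n) = (12 + n)/(-3 + n)
(-234 + X(16))*(257 + h(10)) = (-234 + 9*√16)*(257 + (12 + 10)/(-3 + 10)) = (-234 + 9*4)*(257 + 22/7) = (-234 + 36)*(257 + (⅐)*22) = -198*(257 + 22/7) = -198*1821/7 = -360558/7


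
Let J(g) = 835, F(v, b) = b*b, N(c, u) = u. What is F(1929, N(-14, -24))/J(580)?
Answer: 576/835 ≈ 0.68982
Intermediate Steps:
F(v, b) = b**2
F(1929, N(-14, -24))/J(580) = (-24)**2/835 = 576*(1/835) = 576/835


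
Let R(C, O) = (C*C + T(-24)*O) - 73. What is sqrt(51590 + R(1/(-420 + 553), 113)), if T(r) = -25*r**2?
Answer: I*sqrt(27872256586)/133 ≈ 1255.3*I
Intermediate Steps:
R(C, O) = -73 + C**2 - 14400*O (R(C, O) = (C*C + (-25*(-24)**2)*O) - 73 = (C**2 + (-25*576)*O) - 73 = (C**2 - 14400*O) - 73 = -73 + C**2 - 14400*O)
sqrt(51590 + R(1/(-420 + 553), 113)) = sqrt(51590 + (-73 + (1/(-420 + 553))**2 - 14400*113)) = sqrt(51590 + (-73 + (1/133)**2 - 1627200)) = sqrt(51590 + (-73 + 1/17689 - 1627200)) = sqrt(51590 - 28784832096/17689) = sqrt(-27872256586/17689) = I*sqrt(27872256586)/133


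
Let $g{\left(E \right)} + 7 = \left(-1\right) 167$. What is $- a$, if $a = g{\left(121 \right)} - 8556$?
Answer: $8730$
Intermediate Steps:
$g{\left(E \right)} = -174$ ($g{\left(E \right)} = -7 - 167 = -174$)
$a = -8730$ ($a = -174 - 8556 = -8730$)
$- a = \left(-1\right) \left(-8730\right) = 8730$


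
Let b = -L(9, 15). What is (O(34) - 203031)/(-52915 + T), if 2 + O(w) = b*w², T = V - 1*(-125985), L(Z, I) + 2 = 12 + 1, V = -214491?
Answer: 215749/141421 ≈ 1.5256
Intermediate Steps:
L(Z, I) = 11 (L(Z, I) = -2 + (12 + 1) = -2 + 13 = 11)
b = -11 (b = -1*11 = -11)
T = -88506 (T = -214491 - 1*(-125985) = -214491 + 125985 = -88506)
O(w) = -2 - 11*w²
(O(34) - 203031)/(-52915 + T) = ((-2 - 11*34²) - 203031)/(-52915 - 88506) = ((-2 - 11*1156) - 203031)/(-141421) = ((-2 - 12716) - 203031)*(-1/141421) = (-12718 - 203031)*(-1/141421) = -215749*(-1/141421) = 215749/141421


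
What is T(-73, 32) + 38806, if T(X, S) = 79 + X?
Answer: 38812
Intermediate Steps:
T(-73, 32) + 38806 = (79 - 73) + 38806 = 6 + 38806 = 38812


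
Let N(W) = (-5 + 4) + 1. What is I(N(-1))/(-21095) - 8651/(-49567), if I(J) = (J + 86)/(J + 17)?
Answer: 3098115603/17775469705 ≈ 0.17429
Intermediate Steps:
N(W) = 0 (N(W) = -1 + 1 = 0)
I(J) = (86 + J)/(17 + J)
I(N(-1))/(-21095) - 8651/(-49567) = ((86 + 0)/(17 + 0))/(-21095) - 8651/(-49567) = (86/17)*(-1/21095) - 8651*(-1/49567) = ((1/17)*86)*(-1/21095) + 8651/49567 = (86/17)*(-1/21095) + 8651/49567 = -86/358615 + 8651/49567 = 3098115603/17775469705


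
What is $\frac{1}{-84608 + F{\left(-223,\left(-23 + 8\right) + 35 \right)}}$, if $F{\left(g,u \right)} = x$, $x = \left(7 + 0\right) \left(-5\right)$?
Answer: $- \frac{1}{84643} \approx -1.1814 \cdot 10^{-5}$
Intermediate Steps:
$x = -35$ ($x = 7 \left(-5\right) = -35$)
$F{\left(g,u \right)} = -35$
$\frac{1}{-84608 + F{\left(-223,\left(-23 + 8\right) + 35 \right)}} = \frac{1}{-84608 - 35} = \frac{1}{-84643} = - \frac{1}{84643}$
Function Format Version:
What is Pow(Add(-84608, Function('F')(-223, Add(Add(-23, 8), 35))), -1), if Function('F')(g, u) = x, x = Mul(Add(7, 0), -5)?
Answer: Rational(-1, 84643) ≈ -1.1814e-5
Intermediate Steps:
x = -35 (x = Mul(7, -5) = -35)
Function('F')(g, u) = -35
Pow(Add(-84608, Function('F')(-223, Add(Add(-23, 8), 35))), -1) = Pow(Add(-84608, -35), -1) = Pow(-84643, -1) = Rational(-1, 84643)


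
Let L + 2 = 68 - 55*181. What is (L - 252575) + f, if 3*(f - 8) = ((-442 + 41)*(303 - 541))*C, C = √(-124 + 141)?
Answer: -262456 + 95438*√17/3 ≈ -1.3129e+5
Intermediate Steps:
C = √17 ≈ 4.1231
L = -9889 (L = -2 + (68 - 55*181) = -2 + (68 - 9955) = -2 - 9887 = -9889)
f = 8 + 95438*√17/3 (f = 8 + (((-442 + 41)*(303 - 541))*√17)/3 = 8 + ((-401*(-238))*√17)/3 = 8 + (95438*√17)/3 = 8 + 95438*√17/3 ≈ 1.3118e+5)
(L - 252575) + f = (-9889 - 252575) + (8 + 95438*√17/3) = -262464 + (8 + 95438*√17/3) = -262456 + 95438*√17/3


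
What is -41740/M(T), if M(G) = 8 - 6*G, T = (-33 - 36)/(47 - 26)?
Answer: -146090/97 ≈ -1506.1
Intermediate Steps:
T = -23/7 (T = -69/21 = -69*1/21 = -23/7 ≈ -3.2857)
-41740/M(T) = -41740/(8 - 6*(-23/7)) = -41740/(8 + 138/7) = -41740/194/7 = -41740*7/194 = -146090/97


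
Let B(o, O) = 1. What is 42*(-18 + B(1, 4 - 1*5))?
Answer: -714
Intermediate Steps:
42*(-18 + B(1, 4 - 1*5)) = 42*(-18 + 1) = 42*(-17) = -714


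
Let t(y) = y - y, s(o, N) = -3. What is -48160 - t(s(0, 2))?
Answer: -48160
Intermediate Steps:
t(y) = 0
-48160 - t(s(0, 2)) = -48160 - 1*0 = -48160 + 0 = -48160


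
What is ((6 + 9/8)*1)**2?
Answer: 3249/64 ≈ 50.766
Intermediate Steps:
((6 + 9/8)*1)**2 = ((57/8)*1)**2 = (57/8)**2 = 3249/64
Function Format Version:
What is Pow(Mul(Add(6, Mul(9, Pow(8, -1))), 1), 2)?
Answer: Rational(3249, 64) ≈ 50.766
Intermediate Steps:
Pow(Mul(Add(6, Mul(9, Pow(8, -1))), 1), 2) = Pow(Mul(Add(6, Mul(9, Rational(1, 8))), 1), 2) = Pow(Mul(Add(6, Rational(9, 8)), 1), 2) = Pow(Mul(Rational(57, 8), 1), 2) = Pow(Rational(57, 8), 2) = Rational(3249, 64)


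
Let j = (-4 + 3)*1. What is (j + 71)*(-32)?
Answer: -2240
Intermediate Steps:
j = -1 (j = -1*1 = -1)
(j + 71)*(-32) = (-1 + 71)*(-32) = 70*(-32) = -2240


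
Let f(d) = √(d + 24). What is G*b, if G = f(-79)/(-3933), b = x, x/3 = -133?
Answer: 7*I*√55/69 ≈ 0.75237*I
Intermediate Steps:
x = -399 (x = 3*(-133) = -399)
f(d) = √(24 + d)
b = -399
G = -I*√55/3933 (G = √(24 - 79)/(-3933) = √(-55)*(-1/3933) = (I*√55)*(-1/3933) = -I*√55/3933 ≈ -0.0018856*I)
G*b = -I*√55/3933*(-399) = 7*I*√55/69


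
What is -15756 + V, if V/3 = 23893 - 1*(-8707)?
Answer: 82044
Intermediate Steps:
V = 97800 (V = 3*(23893 - 1*(-8707)) = 3*(23893 + 8707) = 3*32600 = 97800)
-15756 + V = -15756 + 97800 = 82044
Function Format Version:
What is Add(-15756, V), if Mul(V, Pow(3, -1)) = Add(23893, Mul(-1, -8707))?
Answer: 82044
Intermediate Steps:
V = 97800 (V = Mul(3, Add(23893, Mul(-1, -8707))) = Mul(3, Add(23893, 8707)) = Mul(3, 32600) = 97800)
Add(-15756, V) = Add(-15756, 97800) = 82044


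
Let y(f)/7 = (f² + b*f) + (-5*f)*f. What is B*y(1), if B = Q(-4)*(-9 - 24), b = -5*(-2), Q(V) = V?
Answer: 5544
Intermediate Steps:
b = 10
y(f) = -28*f² + 70*f (y(f) = 7*((f² + 10*f) + (-5*f)*f) = 7*((f² + 10*f) - 5*f²) = 7*(-4*f² + 10*f) = -28*f² + 70*f)
B = 132 (B = -4*(-9 - 24) = -4*(-33) = 132)
B*y(1) = 132*(14*1*(5 - 2*1)) = 132*(14*1*(5 - 2)) = 132*(14*1*3) = 132*42 = 5544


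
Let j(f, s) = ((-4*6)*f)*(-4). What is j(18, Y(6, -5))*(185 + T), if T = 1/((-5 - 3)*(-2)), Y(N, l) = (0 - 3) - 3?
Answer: 319788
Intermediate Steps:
Y(N, l) = -6 (Y(N, l) = -3 - 3 = -6)
j(f, s) = 96*f (j(f, s) = -24*f*(-4) = 96*f)
T = 1/16 (T = 1/(-8*(-2)) = 1/16 ≈ 0.062500)
j(18, Y(6, -5))*(185 + T) = (96*18)*(185 + 1/16) = 1728*(2961/16) = 319788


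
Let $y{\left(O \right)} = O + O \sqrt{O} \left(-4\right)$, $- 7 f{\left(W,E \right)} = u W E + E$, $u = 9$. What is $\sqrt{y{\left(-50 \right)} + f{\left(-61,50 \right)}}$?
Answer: $\frac{5 \sqrt{7574 + 1960 i \sqrt{2}}}{7} \approx 63.163 + 11.195 i$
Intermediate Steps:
$f{\left(W,E \right)} = - \frac{E}{7} - \frac{9 E W}{7}$ ($f{\left(W,E \right)} = - \frac{9 W E + E}{7} = - \frac{9 E W + E}{7} = - \frac{E + 9 E W}{7} = - \frac{E}{7} - \frac{9 E W}{7}$)
$y{\left(O \right)} = O - 4 O^{\frac{3}{2}}$ ($y{\left(O \right)} = O + O^{\frac{3}{2}} \left(-4\right) = O - 4 O^{\frac{3}{2}}$)
$\sqrt{y{\left(-50 \right)} + f{\left(-61,50 \right)}} = \sqrt{\left(-50 - 4 \left(-50\right)^{\frac{3}{2}}\right) - \frac{50 \left(1 + 9 \left(-61\right)\right)}{7}} = \sqrt{\left(-50 - 4 \left(- 250 i \sqrt{2}\right)\right) - \frac{50 \left(1 - 549\right)}{7}} = \sqrt{\left(-50 + 1000 i \sqrt{2}\right) - \frac{50}{7} \left(-548\right)} = \sqrt{\left(-50 + 1000 i \sqrt{2}\right) + \frac{27400}{7}} = \sqrt{\frac{27050}{7} + 1000 i \sqrt{2}}$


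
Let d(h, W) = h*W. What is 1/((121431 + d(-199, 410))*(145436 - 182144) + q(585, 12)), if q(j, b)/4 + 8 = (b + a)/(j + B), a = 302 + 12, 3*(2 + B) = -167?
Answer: -791/1156824414904 ≈ -6.8377e-10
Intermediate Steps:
d(h, W) = W*h
B = -173/3 (B = -2 + (⅓)*(-167) = -2 - 167/3 = -173/3 ≈ -57.667)
a = 314
q(j, b) = -32 + 4*(314 + b)/(-173/3 + j) (q(j, b) = -32 + 4*((b + 314)/(j - 173/3)) = -32 + 4*((314 + b)/(-173/3 + j)) = -32 + 4*(314 + b)/(-173/3 + j))
1/((121431 + d(-199, 410))*(145436 - 182144) + q(585, 12)) = 1/((121431 + 410*(-199))*(145436 - 182144) + 4*(2326 - 24*585 + 3*12)/(-173 + 3*585)) = 1/((121431 - 81590)*(-36708) + 4*(2326 - 14040 + 36)/(-173 + 1755)) = 1/(39841*(-36708) + 4*(-11678)/1582) = 1/(-1462483428 + 4*(1/1582)*(-11678)) = 1/(-1462483428 - 23356/791) = 1/(-1156824414904/791) = -791/1156824414904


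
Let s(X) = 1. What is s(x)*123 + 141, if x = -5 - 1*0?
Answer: 264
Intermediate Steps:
x = -5 (x = -5 + 0 = -5)
s(x)*123 + 141 = 1*123 + 141 = 123 + 141 = 264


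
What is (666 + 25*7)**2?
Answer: 707281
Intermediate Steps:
(666 + 25*7)**2 = (666 + 175)**2 = 841**2 = 707281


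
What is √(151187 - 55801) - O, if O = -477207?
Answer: 477207 + √95386 ≈ 4.7752e+5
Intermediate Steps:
√(151187 - 55801) - O = √(151187 - 55801) - 1*(-477207) = √95386 + 477207 = 477207 + √95386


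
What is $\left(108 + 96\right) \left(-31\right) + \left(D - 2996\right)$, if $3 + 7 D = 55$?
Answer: $- \frac{65188}{7} \approx -9312.6$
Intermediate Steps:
$D = \frac{52}{7}$ ($D = - \frac{3}{7} + \frac{1}{7} \cdot 55 = - \frac{3}{7} + \frac{55}{7} = \frac{52}{7} \approx 7.4286$)
$\left(108 + 96\right) \left(-31\right) + \left(D - 2996\right) = \left(108 + 96\right) \left(-31\right) + \left(\frac{52}{7} - 2996\right) = 204 \left(-31\right) + \left(\frac{52}{7} - 2996\right) = -6324 - \frac{20920}{7} = - \frac{65188}{7}$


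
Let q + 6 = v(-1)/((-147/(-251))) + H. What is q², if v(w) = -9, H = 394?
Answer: 333391081/2401 ≈ 1.3886e+5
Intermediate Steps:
q = 18259/49 (q = -6 + (-9/((-147/(-251))) + 394) = -6 + (-9/((-147*(-1/251))) + 394) = -6 + (-9/147/251 + 394) = -6 + (-9*251/147 + 394) = -6 + (-753/49 + 394) = -6 + 18553/49 = 18259/49 ≈ 372.63)
q² = (18259/49)² = 333391081/2401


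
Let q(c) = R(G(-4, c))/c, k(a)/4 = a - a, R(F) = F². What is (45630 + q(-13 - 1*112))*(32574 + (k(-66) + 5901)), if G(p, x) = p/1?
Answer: 8778046626/5 ≈ 1.7556e+9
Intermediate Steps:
G(p, x) = p (G(p, x) = p*1 = p)
k(a) = 0 (k(a) = 4*(a - a) = 4*0 = 0)
q(c) = 16/c (q(c) = (-4)²/c = 16/c)
(45630 + q(-13 - 1*112))*(32574 + (k(-66) + 5901)) = (45630 + 16/(-13 - 1*112))*(32574 + (0 + 5901)) = (45630 + 16/(-13 - 112))*(32574 + 5901) = (45630 + 16/(-125))*38475 = (45630 + 16*(-1/125))*38475 = (45630 - 16/125)*38475 = (5703734/125)*38475 = 8778046626/5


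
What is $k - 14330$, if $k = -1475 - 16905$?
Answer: $-32710$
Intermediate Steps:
$k = -18380$ ($k = -1475 - 16905 = -18380$)
$k - 14330 = -18380 - 14330 = -32710$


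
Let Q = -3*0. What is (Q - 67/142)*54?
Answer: -1809/71 ≈ -25.479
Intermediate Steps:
Q = 0
(Q - 67/142)*54 = (0 - 67/142)*54 = -67/142*54 = -1809/71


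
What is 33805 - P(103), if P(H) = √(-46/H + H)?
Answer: 33805 - √1087989/103 ≈ 33795.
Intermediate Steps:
P(H) = √(H - 46/H)
33805 - P(103) = 33805 - √(103 - 46/103) = 33805 - √(10563/103) = 33805 - √1087989/103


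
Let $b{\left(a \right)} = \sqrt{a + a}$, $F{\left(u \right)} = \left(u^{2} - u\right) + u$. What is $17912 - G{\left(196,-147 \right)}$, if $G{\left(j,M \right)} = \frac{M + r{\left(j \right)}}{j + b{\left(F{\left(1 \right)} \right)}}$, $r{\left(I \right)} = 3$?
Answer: $\frac{344049896}{19207} - \frac{72 \sqrt{2}}{19207} \approx 17913.0$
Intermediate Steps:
$F{\left(u \right)} = u^{2}$
$b{\left(a \right)} = \sqrt{2} \sqrt{a}$ ($b{\left(a \right)} = \sqrt{2 a} = \sqrt{2} \sqrt{a}$)
$G{\left(j,M \right)} = \frac{3 + M}{j + \sqrt{2}}$ ($G{\left(j,M \right)} = \frac{M + 3}{j + \sqrt{2} \sqrt{1^{2}}} = \frac{3 + M}{j + \sqrt{2} \sqrt{1}} = \frac{3 + M}{j + \sqrt{2} \cdot 1} = \frac{3 + M}{j + \sqrt{2}}$)
$17912 - G{\left(196,-147 \right)} = 17912 - \frac{3 - 147}{196 + \sqrt{2}} = 17912 - \frac{1}{196 + \sqrt{2}} \left(-144\right) = 17912 - - \frac{144}{196 + \sqrt{2}} = 17912 + \frac{144}{196 + \sqrt{2}}$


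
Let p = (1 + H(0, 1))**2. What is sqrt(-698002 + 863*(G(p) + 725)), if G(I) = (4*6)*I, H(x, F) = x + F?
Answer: 3*sqrt(1169) ≈ 102.57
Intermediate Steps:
H(x, F) = F + x
p = 4 (p = (1 + (1 + 0))**2 = (1 + 1)**2 = 2**2 = 4)
G(I) = 24*I
sqrt(-698002 + 863*(G(p) + 725)) = sqrt(-698002 + 863*(24*4 + 725)) = sqrt(-698002 + 863*(96 + 725)) = sqrt(-698002 + 863*821) = sqrt(-698002 + 708523) = sqrt(10521) = 3*sqrt(1169)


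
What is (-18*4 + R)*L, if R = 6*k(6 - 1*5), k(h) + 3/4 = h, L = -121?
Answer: 17061/2 ≈ 8530.5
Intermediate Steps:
k(h) = -3/4 + h
R = 3/2 (R = 6*(-3/4 + (6 - 1*5)) = 6*(-3/4 + (6 - 5)) = 6*(-3/4 + 1) = 6*(1/4) = 3/2 ≈ 1.5000)
(-18*4 + R)*L = (-18*4 + 3/2)*(-121) = (-72 + 3/2)*(-121) = -141/2*(-121) = 17061/2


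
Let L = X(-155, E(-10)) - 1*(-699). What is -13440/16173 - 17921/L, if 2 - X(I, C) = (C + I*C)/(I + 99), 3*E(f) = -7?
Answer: -1197376052/45764199 ≈ -26.164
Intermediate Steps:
E(f) = -7/3 (E(f) = (1/3)*(-7) = -7/3)
X(I, C) = 2 - (C + C*I)/(99 + I) (X(I, C) = 2 - (C + I*C)/(I + 99) = 2 - (C + C*I)/(99 + I))
L = 8489/12 (L = (198 - 1*(-7/3) + 2*(-155) - 1*(-7/3)*(-155))/(99 - 155) - 1*(-699) = (198 + 7/3 - 310 - 1085/3)/(-56) + 699 = -1/56*(-1414/3) + 699 = 101/12 + 699 = 8489/12 ≈ 707.42)
-13440/16173 - 17921/L = -13440/16173 - 17921/8489/12 = -13440*1/16173 - 17921*12/8489 = -4480/5391 - 215052/8489 = -1197376052/45764199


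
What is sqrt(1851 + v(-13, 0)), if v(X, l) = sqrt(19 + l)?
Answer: sqrt(1851 + sqrt(19)) ≈ 43.074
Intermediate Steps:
sqrt(1851 + v(-13, 0)) = sqrt(1851 + sqrt(19 + 0)) = sqrt(1851 + sqrt(19))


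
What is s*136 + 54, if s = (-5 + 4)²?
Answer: 190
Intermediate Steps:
s = 1 (s = (-1)² = 1)
s*136 + 54 = 1*136 + 54 = 136 + 54 = 190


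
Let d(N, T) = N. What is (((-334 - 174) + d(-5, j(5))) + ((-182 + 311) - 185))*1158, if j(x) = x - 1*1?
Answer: -658902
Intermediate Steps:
j(x) = -1 + x (j(x) = x - 1 = -1 + x)
(((-334 - 174) + d(-5, j(5))) + ((-182 + 311) - 185))*1158 = (((-334 - 174) - 5) + ((-182 + 311) - 185))*1158 = ((-508 - 5) + (129 - 185))*1158 = (-513 - 56)*1158 = -569*1158 = -658902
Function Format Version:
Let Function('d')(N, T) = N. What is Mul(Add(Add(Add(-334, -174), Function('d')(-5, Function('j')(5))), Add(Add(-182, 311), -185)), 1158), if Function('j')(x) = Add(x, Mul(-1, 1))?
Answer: -658902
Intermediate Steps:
Function('j')(x) = Add(-1, x) (Function('j')(x) = Add(x, -1) = Add(-1, x))
Mul(Add(Add(Add(-334, -174), Function('d')(-5, Function('j')(5))), Add(Add(-182, 311), -185)), 1158) = Mul(Add(Add(Add(-334, -174), -5), Add(Add(-182, 311), -185)), 1158) = Mul(Add(Add(-508, -5), Add(129, -185)), 1158) = Mul(Add(-513, -56), 1158) = Mul(-569, 1158) = -658902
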